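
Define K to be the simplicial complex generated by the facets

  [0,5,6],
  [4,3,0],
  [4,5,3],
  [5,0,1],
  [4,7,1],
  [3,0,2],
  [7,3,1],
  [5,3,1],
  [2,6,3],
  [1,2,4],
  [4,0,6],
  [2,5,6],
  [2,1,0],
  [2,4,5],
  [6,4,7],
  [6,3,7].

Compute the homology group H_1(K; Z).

Take the total order 0 < 1 < 2 < 3 < 4 < 5 < 6 < 7 on the vertex set. Then K (dimension 2) consists of the simplices:

  0-simplices (8): [0], [1], [2], [3], [4], [5], [6], [7]
  1-simplices (24): (24 of them)
  2-simplices (16): [0,1,2], [0,1,5], [0,2,3], [0,3,4], [0,4,6], [0,5,6], [1,2,4], [1,3,5], [1,3,7], [1,4,7], [2,3,6], [2,4,5], [2,5,6], [3,4,5], [3,6,7], [4,6,7]

giving chain groups C_0 ≅ Z^8, C_1 ≅ Z^24, C_2 ≅ Z^16.

Boundary ∂_1: C_1 → C_0 sends each edge [p,q] (with p < q) to q − p.
The 8×24 boundary matrix has rank 7 and Smith normal form diag(1,1,1,1,1,1,1).

Boundary ∂_2: C_2 → C_1 acts by ∂[p,q,r] = [q,r] − [p,r] + [p,q]. For instance
  ∂[0,4,6] = [4,6] − [0,6] + [0,4],
  ∂[0,1,5] = [1,5] − [0,5] + [0,1].
This gives a 24×16 integer matrix of rank 15; reducing to Smith normal form yields diagonal entries (1,1,1,1,1,1,1,1,1,1,1,1,1,1,1).

Reading off H_k = ker ∂_k / im ∂_{k+1}:

  H_1: rank ker ∂_1 − rank ∂_2 = (24 − 7) − 15 = 2, and the invariant factors of ∂_2 are all 1, so H_1 ≅ Z^2.

H_1 ≅ Z^2.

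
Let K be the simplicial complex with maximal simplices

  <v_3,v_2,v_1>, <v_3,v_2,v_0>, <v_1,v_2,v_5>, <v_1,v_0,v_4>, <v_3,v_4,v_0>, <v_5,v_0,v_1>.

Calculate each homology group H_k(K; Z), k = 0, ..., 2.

We work with the vertex ordering v_0 < v_1 < v_2 < v_3 < v_4 < v_5. The simplices of K, each written with vertices in increasing order, are:

  0-simplices (6): [v_0], [v_1], [v_2], [v_3], [v_4], [v_5]
  1-simplices (12): [v_0,v_1], [v_0,v_2], [v_0,v_3], [v_0,v_4], [v_0,v_5], [v_1,v_2], [v_1,v_3], [v_1,v_4], [v_1,v_5], [v_2,v_3], [v_2,v_5], [v_3,v_4]
  2-simplices (6): [v_0,v_1,v_4], [v_0,v_1,v_5], [v_0,v_2,v_3], [v_0,v_3,v_4], [v_1,v_2,v_3], [v_1,v_2,v_5]

so the chain groups are C_0 ≅ Z^6, C_1 ≅ Z^12, C_2 ≅ Z^6.

The boundary map ∂_1: C_1 → C_0 maps an edge to its endpoints' difference, ∂[p,q] = q − p. For instance
  ∂[v_2,v_5] = [v_5] − [v_2].
This gives a 6×12 integer matrix of rank 5; reducing to Smith normal form yields diagonal entries (1,1,1,1,1).

The boundary map ∂_2: C_2 → C_1 maps a triangle to the signed sum of its edges. For instance
  ∂[v_0,v_1,v_5] = [v_1,v_5] − [v_0,v_5] + [v_0,v_1],
  ∂[v_0,v_1,v_4] = [v_1,v_4] − [v_0,v_4] + [v_0,v_1].
The resulting 12×6 matrix has rank 6, and its Smith normal form has invariant factors (1,1,1,1,1,1).

From H_k ≅ ker(∂_k) / im(∂_{k+1}) we obtain:

  H_0: rank C_0 − rank ∂_1 = 6 − 5 = 1, and the invariant factors of ∂_1 are all 1, so H_0 = Z.
  H_1: rank ker ∂_1 − rank ∂_2 = (12 − 5) − 6 = 1, and the invariant factors of ∂_2 are all 1, so H_1 = Z.
  H_2: rank ker ∂_2 − rank ∂_3 = (6 − 6) − 0 = 0, and there is no ∂_3, so H_2 = 0.

As a check, the Euler characteristic is 6 − 12 + 6 = 0, which agrees with 1 − 1 + 0 = 0.

H_0 ≅ Z,  H_1 ≅ Z,  H_2 = 0.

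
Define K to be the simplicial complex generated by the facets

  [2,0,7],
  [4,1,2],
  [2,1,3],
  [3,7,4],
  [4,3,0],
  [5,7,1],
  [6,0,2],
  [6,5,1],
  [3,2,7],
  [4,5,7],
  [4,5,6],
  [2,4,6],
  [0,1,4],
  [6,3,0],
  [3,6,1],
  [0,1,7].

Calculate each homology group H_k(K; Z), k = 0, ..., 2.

H_0 ≅ Z,  H_1 ≅ Z^2,  H_2 ≅ Z.

We work with the vertex ordering 0 < 1 < 2 < 3 < 4 < 5 < 6 < 7. The simplices of K, each written with vertices in increasing order, are:

  0-simplices (8): [0], [1], [2], [3], [4], [5], [6], [7]
  1-simplices (24): (24 of them)
  2-simplices (16): [0,1,4], [0,1,7], [0,2,6], [0,2,7], [0,3,4], [0,3,6], [1,2,3], [1,2,4], [1,3,6], [1,5,6], [1,5,7], [2,3,7], [2,4,6], [3,4,7], [4,5,6], [4,5,7]

giving chain groups C_0 ≅ Z^8, C_1 ≅ Z^24, C_2 ≅ Z^16.

∂_1: C_1 → C_0 sends each edge [p,q] (with p < q) to q − p.
As a 8×24 matrix over Z this has rank 7, with invariant factors (1,1,1,1,1,1,1).

∂_2: C_2 → C_1 sends each 2-simplex [p,q,r] to [q,r] − [p,r] + [p,q]. For instance
  ∂[0,3,4] = [3,4] − [0,4] + [0,3],
  ∂[3,4,7] = [4,7] − [3,7] + [3,4].
The 24×16 boundary matrix has rank 15 and Smith normal form diag(1,1,1,1,1,1,1,1,1,1,1,1,1,1,1).

Computing H_k = (kernel of ∂_k) / (image of ∂_{k+1}):

  H_0: rank C_0 − rank ∂_1 = 8 − 7 = 1, and the invariant factors of ∂_1 are all 1, so H_0 = Z.
  H_1: rank ker ∂_1 − rank ∂_2 = (24 − 7) − 15 = 2, and the invariant factors of ∂_2 are all 1, so H_1 = Z^2.
  H_2: rank ker ∂_2 − rank ∂_3 = (16 − 15) − 0 = 1, and there is no ∂_3, so H_2 = Z.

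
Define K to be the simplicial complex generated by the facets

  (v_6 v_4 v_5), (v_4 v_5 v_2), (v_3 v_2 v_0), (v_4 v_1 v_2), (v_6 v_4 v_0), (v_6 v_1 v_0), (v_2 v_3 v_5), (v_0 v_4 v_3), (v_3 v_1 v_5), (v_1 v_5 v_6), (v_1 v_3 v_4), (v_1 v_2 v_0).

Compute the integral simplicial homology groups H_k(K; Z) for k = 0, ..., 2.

H_0 = Z,  H_1 = Z/2,  H_2 = 0.

We work with the vertex ordering v_0 < v_1 < v_2 < v_3 < v_4 < v_5 < v_6. The simplices of K, each written with vertices in increasing order, are:

  0-simplices (7): [v_0], [v_1], [v_2], [v_3], [v_4], [v_5], [v_6]
  1-simplices (18): (18 of them)
  2-simplices (12): (12 of them)

Hence C_0 ≅ Z^7, C_1 ≅ Z^18, C_2 ≅ Z^12.

Boundary ∂_1: C_1 → C_0 maps an edge to its endpoints' difference, ∂[p,q] = q − p. For instance
  ∂[v_0,v_2] = [v_2] − [v_0].
The resulting 7×18 matrix has rank 6, and its Smith normal form has invariant factors (1,1,1,1,1,1).

The boundary map ∂_2: C_2 → C_1 acts by ∂[p,q,r] = [q,r] − [p,r] + [p,q]. For instance
  ∂[v_0,v_1,v_6] = [v_1,v_6] − [v_0,v_6] + [v_0,v_1],
  ∂[v_4,v_5,v_6] = [v_5,v_6] − [v_4,v_6] + [v_4,v_5].
As a 18×12 matrix over Z this has rank 12, with invariant factors (1,1,1,1,1,1,1,1,1,1,1,2).

Now H_k = ker ∂_k / im ∂_{k+1}, so:

  H_0: rank C_0 − rank ∂_1 = 7 − 6 = 1, and the invariant factors of ∂_1 are all 1, so H_0 ≅ Z.
  H_1: rank ker ∂_1 − rank ∂_2 = (18 − 6) − 12 = 0, and ∂_2 has invariant factor 2 > 1, so H_1 ≅ Z/2.
  H_2: rank ker ∂_2 − rank ∂_3 = (12 − 12) − 0 = 0, and there is no ∂_3, so H_2 ≅ 0.

(K is a triangulation of the real projective plane RP^2.)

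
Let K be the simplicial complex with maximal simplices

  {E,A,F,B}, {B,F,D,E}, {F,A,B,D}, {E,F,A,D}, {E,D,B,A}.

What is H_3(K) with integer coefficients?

H_3 ≅ Z.

K has 5 vertices, 10 edges, 10 triangles, 5 3-simplices.
rank ∂_3 = 4, rank ∂_4 = 0 ⇒ b_3 = 5 − 4 − 0 = 1. So H_3 = Z.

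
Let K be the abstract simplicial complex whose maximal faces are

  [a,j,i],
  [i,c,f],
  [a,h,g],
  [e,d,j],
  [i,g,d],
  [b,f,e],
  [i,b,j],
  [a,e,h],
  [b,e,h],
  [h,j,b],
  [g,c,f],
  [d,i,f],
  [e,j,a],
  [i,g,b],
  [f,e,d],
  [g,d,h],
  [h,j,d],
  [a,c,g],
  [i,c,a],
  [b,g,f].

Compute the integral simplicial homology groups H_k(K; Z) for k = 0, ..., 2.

Fix the vertex order a < b < c < d < e < f < g < h < i < j and write every simplex with vertices in increasing order. Then dim K = 2 and the simplices of K are:

  0-simplices (10): a, b, c, d, e, f, g, h, i, j
  1-simplices (30): ac, ae, ag, ah, ai, aj, be, bf, bg, bh, bi, bj, cf, cg, ci, de, df, dg, dh, di, dj, ef, eh, ej, fg, fi, gh, gi, hj, ij
  2-simplices (20): acg, aci, aeh, aej, agh, aij, bef, beh, bfg, bgi, bhj, bij, cfg, cfi, def, dej, dfi, dgh, dgi, dhj

so the chain groups are C_0 ≅ Z^10, C_1 ≅ Z^30, C_2 ≅ Z^20.

The boundary map ∂_1: C_1 → C_0 sends each edge [p,q] (with p < q) to q − p. For instance
  ∂bj = j − b.
This gives a 10×30 integer matrix of rank 9; reducing to Smith normal form yields diagonal entries (1,1,1,1,1,1,1,1,1).

The boundary map ∂_2: C_2 → C_1 sends each 2-simplex [p,q,r] to [q,r] − [p,r] + [p,q]. For instance
  ∂agh = gh − ah + ag,
  ∂bhj = hj − bj + bh.
This gives a 30×20 integer matrix of rank 20; reducing to Smith normal form yields diagonal entries (1,1,1,1,1,1,1,1,1,1,1,1,1,1,1,1,1,1,1,2).

Computing H_k = (kernel of ∂_k) / (image of ∂_{k+1}):

  H_0: rank C_0 − rank ∂_1 = 10 − 9 = 1, and the invariant factors of ∂_1 are all 1, so H_0 ≅ Z.
  H_1: rank ker ∂_1 − rank ∂_2 = (30 − 9) − 20 = 1, and ∂_2 has invariant factor 2 > 1, so H_1 ≅ Z ⊕ Z/2.
  H_2: rank ker ∂_2 − rank ∂_3 = (20 − 20) − 0 = 0, and there is no ∂_3, so H_2 ≅ 0.

(K is a triangulation of the Klein bottle.)

H_0 ≅ Z,  H_1 ≅ Z ⊕ Z/2,  H_2 = 0.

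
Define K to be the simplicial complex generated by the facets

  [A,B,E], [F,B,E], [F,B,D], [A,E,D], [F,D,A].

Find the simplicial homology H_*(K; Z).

H_0 ≅ Z,  H_1 ≅ Z,  H_2 = 0.

We work with the vertex ordering A < B < D < E < F. The simplices of K, each written with vertices in increasing order, are:

  0-simplices (5): A, B, D, E, F
  1-simplices (10): AB, AD, AE, AF, BD, BE, BF, DE, DF, EF
  2-simplices (5): ABE, ADE, ADF, BDF, BEF

so the chain groups are C_0 ≅ Z^5, C_1 ≅ Z^10, C_2 ≅ Z^5.

The boundary map ∂_1: C_1 → C_0 is given by ∂[p,q] = [q] − [p]. For instance
  ∂EF = F − E.
The 5×10 boundary matrix has rank 4 and Smith normal form diag(1,1,1,1).

∂_2: C_2 → C_1 maps a triangle to the signed sum of its edges. For instance
  ∂ADF = DF − AF + AD,
  ∂BEF = EF − BF + BE.
As a 10×5 matrix over Z this has rank 5, with invariant factors (1,1,1,1,1).

Reading off H_k = ker ∂_k / im ∂_{k+1}:

  H_0: rank C_0 − rank ∂_1 = 5 − 4 = 1, and the invariant factors of ∂_1 are all 1, so H_0 ≅ Z.
  H_1: rank ker ∂_1 − rank ∂_2 = (10 − 4) − 5 = 1, and the invariant factors of ∂_2 are all 1, so H_1 ≅ Z.
  H_2: rank ker ∂_2 − rank ∂_3 = (5 − 5) − 0 = 0, and there is no ∂_3, so H_2 ≅ 0.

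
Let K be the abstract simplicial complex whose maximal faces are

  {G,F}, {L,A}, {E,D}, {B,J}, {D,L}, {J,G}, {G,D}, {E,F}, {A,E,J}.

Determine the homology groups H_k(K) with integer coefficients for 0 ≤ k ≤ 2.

Fix the vertex order A < B < D < E < F < G < J < L and write every simplex with vertices in increasing order. Then dim K = 2 and the simplices of K are:

  0-simplices (8): A, B, D, E, F, G, J, L
  1-simplices (11): AE, AJ, AL, BJ, DE, DG, DL, EF, EJ, FG, GJ
  2-simplices (1): AEJ

so the chain groups are C_0 ≅ Z^8, C_1 ≅ Z^11, C_2 ≅ Z^1.

Boundary ∂_1: C_1 → C_0 sends each edge [p,q] (with p < q) to q − p. For instance
  ∂AL = L − A.
The 8×11 boundary matrix has rank 7 and Smith normal form diag(1,1,1,1,1,1,1).

Boundary ∂_2: C_2 → C_1 maps a triangle to the signed sum of its edges. For instance
  ∂AEJ = EJ − AJ + AE.
The resulting 11×1 matrix has rank 1, and its Smith normal form has invariant factors (1).

Reading off H_k = ker ∂_k / im ∂_{k+1}:

  H_0: rank C_0 − rank ∂_1 = 8 − 7 = 1, and the invariant factors of ∂_1 are all 1, so H_0 = Z.
  H_1: rank ker ∂_1 − rank ∂_2 = (11 − 7) − 1 = 3, and the invariant factors of ∂_2 are all 1, so H_1 = Z^3.
  H_2: rank ker ∂_2 − rank ∂_3 = (1 − 1) − 0 = 0, and there is no ∂_3, so H_2 = 0.

As a check, the Euler characteristic is 8 − 11 + 1 = -2, which agrees with 1 − 3 + 0 = -2.

H_0 = Z,  H_1 = Z^3,  H_2 = 0.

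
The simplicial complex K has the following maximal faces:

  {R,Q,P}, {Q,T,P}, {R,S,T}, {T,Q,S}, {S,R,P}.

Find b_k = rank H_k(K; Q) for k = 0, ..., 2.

K has 5 vertices, 10 edges, 5 triangles.
rank ∂_0 = 0, rank ∂_1 = 4 ⇒ b_0 = 5 − 0 − 4 = 1; all invariant factors of ∂_1 are 1 so no torsion. So H_0 = Z.
rank ∂_1 = 4, rank ∂_2 = 5 ⇒ b_1 = 10 − 4 − 5 = 1; all invariant factors of ∂_2 are 1 so no torsion. So H_1 = Z.
rank ∂_2 = 5, rank ∂_3 = 0 ⇒ b_2 = 5 − 5 − 0 = 0. So H_2 = 0.

b_0 = 1, b_1 = 1, b_2 = 0.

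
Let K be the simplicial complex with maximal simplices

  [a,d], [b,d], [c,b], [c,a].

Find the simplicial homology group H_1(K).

Fix the vertex order a < b < c < d and write every simplex with vertices in increasing order. Then dim K = 1 and the simplices of K are:

  0-simplices (4): a, b, c, d
  1-simplices (4): ac, ad, bc, bd

Hence C_0 ≅ Z^4, C_1 ≅ Z^4.

The boundary map ∂_1: C_1 → C_0 is given by ∂[p,q] = [q] − [p]. For instance
  ∂ac = c − a.
As a 4×4 matrix over Z this has rank 3, with invariant factors (1,1,1).

Reading off H_k = ker ∂_k / im ∂_{k+1}:

  H_1: rank ker ∂_1 − rank ∂_2 = (4 − 3) − 0 = 1, and there is no ∂_2, so H_1 = Z.

(K is a triangulation of the circle S^1.)

H_1 ≅ Z.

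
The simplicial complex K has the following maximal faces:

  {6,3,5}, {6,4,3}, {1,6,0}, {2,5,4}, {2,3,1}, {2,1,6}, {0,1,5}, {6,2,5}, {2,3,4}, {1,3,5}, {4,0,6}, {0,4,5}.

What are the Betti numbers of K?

b_0 = 1, b_1 = 0, b_2 = 0.

Order the vertices as 0 < 1 < 2 < 3 < 4 < 5 < 6. Listing each simplex with vertices in this order, K has dimension 2 with simplices:

  0-simplices (7): [0], [1], [2], [3], [4], [5], [6]
  1-simplices (18): [0,1], [0,4], [0,5], [0,6], [1,2], [1,3], [1,5], [1,6], [2,3], [2,4], [2,5], [2,6], [3,4], [3,5], [3,6], [4,5], [4,6], [5,6]
  2-simplices (12): [0,1,5], [0,1,6], [0,4,5], [0,4,6], [1,2,3], [1,2,6], [1,3,5], [2,3,4], [2,4,5], [2,5,6], [3,4,6], [3,5,6]

Hence C_0 ≅ Z^7, C_1 ≅ Z^18, C_2 ≅ Z^12.

Boundary ∂_1: C_1 → C_0 maps an edge to its endpoints' difference, ∂[p,q] = q − p.
As a 7×18 matrix over Z this has rank 6, with invariant factors (1,1,1,1,1,1).

The boundary map ∂_2: C_2 → C_1 sends each 2-simplex [p,q,r] to [q,r] − [p,r] + [p,q]. For instance
  ∂[0,4,6] = [4,6] − [0,6] + [0,4],
  ∂[3,4,6] = [4,6] − [3,6] + [3,4].
The resulting 18×12 matrix has rank 12, and its Smith normal form has invariant factors (1,1,1,1,1,1,1,1,1,1,1,2).

Reading off H_k = ker ∂_k / im ∂_{k+1}:

  H_0: rank C_0 − rank ∂_1 = 7 − 6 = 1, and the invariant factors of ∂_1 are all 1, so H_0 ≅ Z.
  H_1: rank ker ∂_1 − rank ∂_2 = (18 − 6) − 12 = 0, and ∂_2 has invariant factor 2 > 1, so H_1 ≅ Z/2Z.
  H_2: rank ker ∂_2 − rank ∂_3 = (12 − 12) − 0 = 0, and there is no ∂_3, so H_2 ≅ 0.

As a check, the Euler characteristic is 7 − 18 + 12 = 1, which agrees with 1 − 0 + 0 = 1.
(K is a triangulation of the real projective plane RP^2.)

Hence the Betti numbers are b_0 = 1, b_1 = 0, b_2 = 0.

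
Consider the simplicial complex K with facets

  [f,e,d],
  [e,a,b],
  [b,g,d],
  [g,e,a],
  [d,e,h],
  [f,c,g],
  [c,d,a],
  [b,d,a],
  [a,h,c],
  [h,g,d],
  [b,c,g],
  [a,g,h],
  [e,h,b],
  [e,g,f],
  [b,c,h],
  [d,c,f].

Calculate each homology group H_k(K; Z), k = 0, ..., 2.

Order the vertices as a < b < c < d < e < f < g < h. Listing each simplex with vertices in this order, K has dimension 2 with simplices:

  0-simplices (8): a, b, c, d, e, f, g, h
  1-simplices (24): ab, ac, ad, ae, ag, ah, bc, bd, be, bg, bh, cd, cf, cg, ch, de, df, dg, dh, ef, eg, eh, fg, gh
  2-simplices (16): abd, abe, acd, ach, aeg, agh, bcg, bch, bdg, beh, cdf, cfg, def, deh, dgh, efg

giving chain groups C_0 ≅ Z^8, C_1 ≅ Z^24, C_2 ≅ Z^16.

The boundary map ∂_1: C_1 → C_0 sends each edge [p,q] (with p < q) to q − p. For instance
  ∂dh = h − d.
The 8×24 boundary matrix has rank 7 and Smith normal form diag(1,1,1,1,1,1,1).

Boundary ∂_2: C_2 → C_1 sends each 2-simplex [p,q,r] to [q,r] − [p,r] + [p,q]. For instance
  ∂def = ef − df + de,
  ∂efg = fg − eg + ef.
The 24×16 boundary matrix has rank 15 and Smith normal form diag(1,1,1,1,1,1,1,1,1,1,1,1,1,1,1).

Now H_k = ker ∂_k / im ∂_{k+1}, so:

  H_0: rank C_0 − rank ∂_1 = 8 − 7 = 1, and the invariant factors of ∂_1 are all 1, so H_0 = Z.
  H_1: rank ker ∂_1 − rank ∂_2 = (24 − 7) − 15 = 2, and the invariant factors of ∂_2 are all 1, so H_1 = Z^2.
  H_2: rank ker ∂_2 − rank ∂_3 = (16 − 15) − 0 = 1, and there is no ∂_3, so H_2 = Z.

As a check, the Euler characteristic is 8 − 24 + 16 = 0, which agrees with 1 − 2 + 1 = 0.
(K is a triangulation of the torus T^2.)

H_0 ≅ Z,  H_1 ≅ Z^2,  H_2 ≅ Z.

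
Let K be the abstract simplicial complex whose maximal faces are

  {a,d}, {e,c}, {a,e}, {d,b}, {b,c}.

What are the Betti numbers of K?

b_0 = 1, b_1 = 1.

Take the total order a < b < c < d < e on the vertex set. Then K (dimension 1) consists of the simplices:

  0-simplices (5): a, b, c, d, e
  1-simplices (5): ad, ae, bc, bd, ce

Hence C_0 ≅ Z^5, C_1 ≅ Z^5.

∂_1: C_1 → C_0 is given by ∂[p,q] = [q] − [p]. For instance
  ∂ae = e − a.
As a 5×5 matrix over Z this has rank 4, with invariant factors (1,1,1,1).

Now H_k = ker ∂_k / im ∂_{k+1}, so:

  H_0: rank C_0 − rank ∂_1 = 5 − 4 = 1, and the invariant factors of ∂_1 are all 1, so H_0 ≅ Z.
  H_1: rank ker ∂_1 − rank ∂_2 = (5 − 4) − 0 = 1, and there is no ∂_2, so H_1 ≅ Z.

Hence the Betti numbers are b_0 = 1, b_1 = 1.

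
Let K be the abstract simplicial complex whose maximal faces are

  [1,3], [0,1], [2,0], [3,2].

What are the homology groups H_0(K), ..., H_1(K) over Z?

K has 4 vertices, 4 edges.
rank ∂_0 = 0, rank ∂_1 = 3 ⇒ b_0 = 4 − 0 − 3 = 1; all invariant factors of ∂_1 are 1 so no torsion. So H_0 ≅ Z.
rank ∂_1 = 3, rank ∂_2 = 0 ⇒ b_1 = 4 − 3 − 0 = 1. So H_1 ≅ Z.

H_0 ≅ Z,  H_1 ≅ Z.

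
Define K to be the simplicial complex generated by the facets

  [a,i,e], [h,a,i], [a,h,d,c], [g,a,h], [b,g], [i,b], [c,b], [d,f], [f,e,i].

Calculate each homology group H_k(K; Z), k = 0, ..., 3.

H_0 = Z,  H_1 = Z^3,  H_2 = 0,  H_3 = 0.

Order the vertices as a < b < c < d < e < f < g < h < i. Listing each simplex with vertices in this order, K has dimension 3 with simplices:

  0-simplices (9): a, b, c, d, e, f, g, h, i
  1-simplices (18): ac, ad, ae, ag, ah, ai, bc, bg, bi, cd, ch, df, dh, ef, ei, fi, gh, hi
  2-simplices (8): acd, ach, adh, aei, agh, ahi, cdh, efi
  3-simplices (1): acdh

Hence C_0 ≅ Z^9, C_1 ≅ Z^18, C_2 ≅ Z^8, C_3 ≅ Z^1.

The boundary map ∂_1: C_1 → C_0 maps an edge to its endpoints' difference, ∂[p,q] = q − p. For instance
  ∂ag = g − a.
The 9×18 boundary matrix has rank 8 and Smith normal form diag(1,1,1,1,1,1,1,1).

Boundary ∂_2: C_2 → C_1 acts by ∂[p,q,r] = [q,r] − [p,r] + [p,q]. For instance
  ∂agh = gh − ah + ag,
  ∂cdh = dh − ch + cd.
The resulting 18×8 matrix has rank 7, and its Smith normal form has invariant factors (1,1,1,1,1,1,1).

∂_3: C_3 → C_2 sends each 3-simplex σ to the alternating sum Σ_i (−1)^i (σ with its i-th vertex removed). For instance
  ∂acdh = cdh − adh + ach − acd.
As a 8×1 matrix over Z this has rank 1, with invariant factors (1).

Computing H_k = (kernel of ∂_k) / (image of ∂_{k+1}):

  H_0: rank C_0 − rank ∂_1 = 9 − 8 = 1, and the invariant factors of ∂_1 are all 1, so H_0 = Z.
  H_1: rank ker ∂_1 − rank ∂_2 = (18 − 8) − 7 = 3, and the invariant factors of ∂_2 are all 1, so H_1 = Z^3.
  H_2: rank ker ∂_2 − rank ∂_3 = (8 − 7) − 1 = 0, and the invariant factors of ∂_3 are all 1, so H_2 = 0.
  H_3: rank ker ∂_3 − rank ∂_4 = (1 − 1) − 0 = 0, and there is no ∂_4, so H_3 = 0.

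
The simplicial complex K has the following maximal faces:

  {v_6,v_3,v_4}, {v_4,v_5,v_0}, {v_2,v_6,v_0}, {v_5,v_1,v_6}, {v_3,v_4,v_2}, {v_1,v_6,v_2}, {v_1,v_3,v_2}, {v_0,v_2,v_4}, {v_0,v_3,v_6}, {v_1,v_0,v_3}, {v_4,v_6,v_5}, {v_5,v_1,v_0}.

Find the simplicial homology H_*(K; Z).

H_0 = Z,  H_1 = Z/2,  H_2 = 0.

Order the vertices as v_0 < v_1 < v_2 < v_3 < v_4 < v_5 < v_6. Listing each simplex with vertices in this order, K has dimension 2 with simplices:

  0-simplices (7): [v_0], [v_1], [v_2], [v_3], [v_4], [v_5], [v_6]
  1-simplices (18): (18 of them)
  2-simplices (12): (12 of them)

so the chain groups are C_0 ≅ Z^7, C_1 ≅ Z^18, C_2 ≅ Z^12.

∂_1: C_1 → C_0 maps an edge to its endpoints' difference, ∂[p,q] = q − p. For instance
  ∂[v_1,v_5] = [v_5] − [v_1].
The resulting 7×18 matrix has rank 6, and its Smith normal form has invariant factors (1,1,1,1,1,1).

The boundary map ∂_2: C_2 → C_1 sends each 2-simplex [p,q,r] to [q,r] − [p,r] + [p,q]. For instance
  ∂[v_1,v_2,v_3] = [v_2,v_3] − [v_1,v_3] + [v_1,v_2],
  ∂[v_0,v_1,v_5] = [v_1,v_5] − [v_0,v_5] + [v_0,v_1].
The 18×12 boundary matrix has rank 12 and Smith normal form diag(1,1,1,1,1,1,1,1,1,1,1,2).

Computing H_k = (kernel of ∂_k) / (image of ∂_{k+1}):

  H_0: rank C_0 − rank ∂_1 = 7 − 6 = 1, and the invariant factors of ∂_1 are all 1, so H_0 ≅ Z.
  H_1: rank ker ∂_1 − rank ∂_2 = (18 − 6) − 12 = 0, and ∂_2 has invariant factor 2 > 1, so H_1 ≅ Z/2.
  H_2: rank ker ∂_2 − rank ∂_3 = (12 − 12) − 0 = 0, and there is no ∂_3, so H_2 ≅ 0.

As a check, the Euler characteristic is 7 − 18 + 12 = 1, which agrees with 1 − 0 + 0 = 1.
(K is a triangulation of the real projective plane RP^2.)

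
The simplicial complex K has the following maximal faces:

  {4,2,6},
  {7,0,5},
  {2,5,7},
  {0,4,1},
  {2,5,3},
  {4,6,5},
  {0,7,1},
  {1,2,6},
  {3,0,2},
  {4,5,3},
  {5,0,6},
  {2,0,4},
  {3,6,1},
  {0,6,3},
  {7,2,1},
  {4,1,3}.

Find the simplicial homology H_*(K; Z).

H_0 ≅ Z,  H_1 ≅ Z^2,  H_2 ≅ Z.

Take the total order 0 < 1 < 2 < 3 < 4 < 5 < 6 < 7 on the vertex set. Then K (dimension 2) consists of the simplices:

  0-simplices (8): [0], [1], [2], [3], [4], [5], [6], [7]
  1-simplices (24): (24 of them)
  2-simplices (16): [0,1,4], [0,1,7], [0,2,3], [0,2,4], [0,3,6], [0,5,6], [0,5,7], [1,2,6], [1,2,7], [1,3,4], [1,3,6], [2,3,5], [2,4,6], [2,5,7], [3,4,5], [4,5,6]

Hence C_0 ≅ Z^8, C_1 ≅ Z^24, C_2 ≅ Z^16.

∂_1: C_1 → C_0 sends each edge [p,q] (with p < q) to q − p. For instance
  ∂[2,6] = [6] − [2].
As a 8×24 matrix over Z this has rank 7, with invariant factors (1,1,1,1,1,1,1).

∂_2: C_2 → C_1 acts by ∂[p,q,r] = [q,r] − [p,r] + [p,q]. For instance
  ∂[1,2,7] = [2,7] − [1,7] + [1,2],
  ∂[2,4,6] = [4,6] − [2,6] + [2,4].
The resulting 24×16 matrix has rank 15, and its Smith normal form has invariant factors (1,1,1,1,1,1,1,1,1,1,1,1,1,1,1).

From H_k ≅ ker(∂_k) / im(∂_{k+1}) we obtain:

  H_0: rank C_0 − rank ∂_1 = 8 − 7 = 1, and the invariant factors of ∂_1 are all 1, so H_0 = Z.
  H_1: rank ker ∂_1 − rank ∂_2 = (24 − 7) − 15 = 2, and the invariant factors of ∂_2 are all 1, so H_1 = Z^2.
  H_2: rank ker ∂_2 − rank ∂_3 = (16 − 15) − 0 = 1, and there is no ∂_3, so H_2 = Z.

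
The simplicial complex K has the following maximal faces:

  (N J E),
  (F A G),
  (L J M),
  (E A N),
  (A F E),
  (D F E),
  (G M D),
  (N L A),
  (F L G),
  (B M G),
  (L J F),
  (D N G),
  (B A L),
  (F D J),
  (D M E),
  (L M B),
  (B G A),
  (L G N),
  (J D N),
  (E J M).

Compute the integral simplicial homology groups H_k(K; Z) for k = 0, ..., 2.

Order the vertices as A < B < D < E < F < G < J < L < M < N. Listing each simplex with vertices in this order, K has dimension 2 with simplices:

  0-simplices (10): A, B, D, E, F, G, J, L, M, N
  1-simplices (30): AB, AE, AF, AG, AL, AN, BG, BL, BM, DE, DF, DG, DJ, DM, DN, EF, EJ, EM, EN, FG, FJ, FL, GL, GM, GN, JL, JM, JN, LM, LN
  2-simplices (20): ABG, ABL, AEF, AEN, AFG, ALN, BGM, BLM, DEF, DEM, DFJ, DGM, DGN, DJN, EJM, EJN, FGL, FJL, GLN, JLM

so the chain groups are C_0 ≅ Z^10, C_1 ≅ Z^30, C_2 ≅ Z^20.

∂_1: C_1 → C_0 maps an edge to its endpoints' difference, ∂[p,q] = q − p. For instance
  ∂AL = L − A.
This gives a 10×30 integer matrix of rank 9; reducing to Smith normal form yields diagonal entries (1,1,1,1,1,1,1,1,1).

The boundary map ∂_2: C_2 → C_1 acts by ∂[p,q,r] = [q,r] − [p,r] + [p,q]. For instance
  ∂ABG = BG − AG + AB,
  ∂EJN = JN − EN + EJ.
As a 30×20 matrix over Z this has rank 20, with invariant factors (1,1,1,1,1,1,1,1,1,1,1,1,1,1,1,1,1,1,1,2).

Reading off H_k = ker ∂_k / im ∂_{k+1}:

  H_0: rank C_0 − rank ∂_1 = 10 − 9 = 1, and the invariant factors of ∂_1 are all 1, so H_0 ≅ Z.
  H_1: rank ker ∂_1 − rank ∂_2 = (30 − 9) − 20 = 1, and ∂_2 has invariant factor 2 > 1, so H_1 ≅ Z ⊕ Z/2.
  H_2: rank ker ∂_2 − rank ∂_3 = (20 − 20) − 0 = 0, and there is no ∂_3, so H_2 ≅ 0.

H_0 ≅ Z,  H_1 ≅ Z ⊕ Z/2,  H_2 = 0.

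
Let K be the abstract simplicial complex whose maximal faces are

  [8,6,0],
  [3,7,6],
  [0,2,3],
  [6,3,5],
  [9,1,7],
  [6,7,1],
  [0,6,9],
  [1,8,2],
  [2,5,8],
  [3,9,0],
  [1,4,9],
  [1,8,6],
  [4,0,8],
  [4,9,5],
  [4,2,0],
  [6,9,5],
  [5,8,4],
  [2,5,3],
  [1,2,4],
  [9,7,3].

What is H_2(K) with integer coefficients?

H_2 ≅ 0.

Order the vertices as 0 < 1 < 2 < 3 < 4 < 5 < 6 < 7 < 8 < 9. Listing each simplex with vertices in this order, K has dimension 2 with simplices:

  0-simplices (10): [0], [1], [2], [3], [4], [5], [6], [7], [8], [9]
  1-simplices (30): (30 of them)
  2-simplices (20): (20 of them)

Hence C_0 ≅ Z^10, C_1 ≅ Z^30, C_2 ≅ Z^20.

The boundary map ∂_1: C_1 → C_0 sends each edge [p,q] (with p < q) to q − p.
The 10×30 boundary matrix has rank 9 and Smith normal form diag(1,1,1,1,1,1,1,1,1).

The boundary map ∂_2: C_2 → C_1 acts by ∂[p,q,r] = [q,r] − [p,r] + [p,q]. For instance
  ∂[5,6,9] = [6,9] − [5,9] + [5,6],
  ∂[2,3,5] = [3,5] − [2,5] + [2,3].
This gives a 30×20 integer matrix of rank 20; reducing to Smith normal form yields diagonal entries (1,1,1,1,1,1,1,1,1,1,1,1,1,1,1,1,1,1,1,2).

From H_k ≅ ker(∂_k) / im(∂_{k+1}) we obtain:

  H_2: rank ker ∂_2 − rank ∂_3 = (20 − 20) − 0 = 0, and there is no ∂_3, so H_2 = 0.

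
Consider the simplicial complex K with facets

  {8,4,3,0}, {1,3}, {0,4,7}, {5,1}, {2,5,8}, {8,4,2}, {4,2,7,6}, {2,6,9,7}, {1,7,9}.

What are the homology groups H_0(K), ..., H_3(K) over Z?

H_0 = Z,  H_1 = Z^2,  H_2 = 0,  H_3 = 0.

Take the total order 0 < 1 < 2 < 3 < 4 < 5 < 6 < 7 < 8 < 9 on the vertex set. Then K (dimension 3) consists of the simplices:

  0-simplices (10): [0], [1], [2], [3], [4], [5], [6], [7], [8], [9]
  1-simplices (23): [0,3], [0,4], [0,7], [0,8], [1,3], [1,5], [1,7], [1,9], [2,4], [2,5], [2,6], [2,7], [2,8], [2,9], [3,4], [3,8], [4,6], [4,7], [4,8], [5,8], [6,7], [6,9], [7,9]
  2-simplices (15): [0,3,4], [0,3,8], [0,4,7], [0,4,8], [1,7,9], [2,4,6], [2,4,7], [2,4,8], [2,5,8], [2,6,7], [2,6,9], [2,7,9], [3,4,8], [4,6,7], [6,7,9]
  3-simplices (3): [0,3,4,8], [2,4,6,7], [2,6,7,9]

giving chain groups C_0 ≅ Z^10, C_1 ≅ Z^23, C_2 ≅ Z^15, C_3 ≅ Z^3.

Boundary ∂_1: C_1 → C_0 sends each edge [p,q] (with p < q) to q − p. For instance
  ∂[3,4] = [4] − [3].
As a 10×23 matrix over Z this has rank 9, with invariant factors (1,1,1,1,1,1,1,1,1).

∂_2: C_2 → C_1 maps a triangle to the signed sum of its edges. For instance
  ∂[2,4,7] = [4,7] − [2,7] + [2,4],
  ∂[0,3,8] = [3,8] − [0,8] + [0,3].
This gives a 23×15 integer matrix of rank 12; reducing to Smith normal form yields diagonal entries (1,1,1,1,1,1,1,1,1,1,1,1).

∂_3: C_3 → C_2 sends each 3-simplex σ to the alternating sum Σ_i (−1)^i (σ with its i-th vertex removed). For instance
  ∂[0,3,4,8] = [3,4,8] − [0,4,8] + [0,3,8] − [0,3,4],
  ∂[2,6,7,9] = [6,7,9] − [2,7,9] + [2,6,9] − [2,6,7].
The 15×3 boundary matrix has rank 3 and Smith normal form diag(1,1,1).

Reading off H_k = ker ∂_k / im ∂_{k+1}:

  H_0: rank C_0 − rank ∂_1 = 10 − 9 = 1, and the invariant factors of ∂_1 are all 1, so H_0 ≅ Z.
  H_1: rank ker ∂_1 − rank ∂_2 = (23 − 9) − 12 = 2, and the invariant factors of ∂_2 are all 1, so H_1 ≅ Z^2.
  H_2: rank ker ∂_2 − rank ∂_3 = (15 − 12) − 3 = 0, and the invariant factors of ∂_3 are all 1, so H_2 ≅ 0.
  H_3: rank ker ∂_3 − rank ∂_4 = (3 − 3) − 0 = 0, and there is no ∂_4, so H_3 ≅ 0.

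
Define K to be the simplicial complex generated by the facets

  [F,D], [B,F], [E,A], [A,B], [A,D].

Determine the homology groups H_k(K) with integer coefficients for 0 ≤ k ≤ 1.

We work with the vertex ordering A < B < D < E < F. The simplices of K, each written with vertices in increasing order, are:

  0-simplices (5): A, B, D, E, F
  1-simplices (5): AB, AD, AE, BF, DF

giving chain groups C_0 ≅ Z^5, C_1 ≅ Z^5.

Boundary ∂_1: C_1 → C_0 sends each edge [p,q] (with p < q) to q − p.
This gives a 5×5 integer matrix of rank 4; reducing to Smith normal form yields diagonal entries (1,1,1,1).

Computing H_k = (kernel of ∂_k) / (image of ∂_{k+1}):

  H_0: rank C_0 − rank ∂_1 = 5 − 4 = 1, and the invariant factors of ∂_1 are all 1, so H_0 ≅ Z.
  H_1: rank ker ∂_1 − rank ∂_2 = (5 − 4) − 0 = 1, and there is no ∂_2, so H_1 ≅ Z.

H_0 ≅ Z,  H_1 ≅ Z.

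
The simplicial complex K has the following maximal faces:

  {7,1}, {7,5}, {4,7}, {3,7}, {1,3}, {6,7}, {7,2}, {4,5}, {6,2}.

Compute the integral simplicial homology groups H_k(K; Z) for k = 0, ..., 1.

Fix the vertex order 1 < 2 < 3 < 4 < 5 < 6 < 7 and write every simplex with vertices in increasing order. Then dim K = 1 and the simplices of K are:

  0-simplices (7): [1], [2], [3], [4], [5], [6], [7]
  1-simplices (9): [1,3], [1,7], [2,6], [2,7], [3,7], [4,5], [4,7], [5,7], [6,7]

Hence C_0 ≅ Z^7, C_1 ≅ Z^9.

Boundary ∂_1: C_1 → C_0 is given by ∂[p,q] = [q] − [p].
As a 7×9 matrix over Z this has rank 6, with invariant factors (1,1,1,1,1,1).

From H_k ≅ ker(∂_k) / im(∂_{k+1}) we obtain:

  H_0: rank C_0 − rank ∂_1 = 7 − 6 = 1, and the invariant factors of ∂_1 are all 1, so H_0 = Z.
  H_1: rank ker ∂_1 − rank ∂_2 = (9 − 6) − 0 = 3, and there is no ∂_2, so H_1 = Z^3.

H_0 = Z,  H_1 = Z^3.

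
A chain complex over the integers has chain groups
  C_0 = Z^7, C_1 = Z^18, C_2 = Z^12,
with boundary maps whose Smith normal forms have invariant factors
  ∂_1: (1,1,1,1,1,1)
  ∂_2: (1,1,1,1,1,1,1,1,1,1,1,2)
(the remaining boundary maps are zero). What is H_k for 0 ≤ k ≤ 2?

H_0 = Z,  H_1 = Z_2,  H_2 = 0.

H_0: b_0 = 7 − 0 − 6 = 1; torsion from ∂_1 factors > 1: none. So H_0 = Z.
H_1: b_1 = 18 − 6 − 12 = 0; torsion from ∂_2 factors > 1: [2]. So H_1 = Z_2.
H_2: b_2 = 12 − 12 − 0 = 0; torsion from ∂_3 factors > 1: none. So H_2 = 0.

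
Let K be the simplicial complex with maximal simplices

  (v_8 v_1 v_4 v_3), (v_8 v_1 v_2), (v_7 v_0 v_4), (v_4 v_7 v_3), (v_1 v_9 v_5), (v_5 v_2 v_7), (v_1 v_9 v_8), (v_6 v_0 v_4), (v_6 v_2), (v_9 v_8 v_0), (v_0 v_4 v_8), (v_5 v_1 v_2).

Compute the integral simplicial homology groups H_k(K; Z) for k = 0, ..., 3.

H_0 = Z,  H_1 = Z^2,  H_2 = 0,  H_3 = 0.

K has 10 vertices, 24 edges, 14 triangles, 1 3-simplex.
rank ∂_0 = 0, rank ∂_1 = 9 ⇒ b_0 = 10 − 0 − 9 = 1; all invariant factors of ∂_1 are 1 so no torsion. So H_0 = Z.
rank ∂_1 = 9, rank ∂_2 = 13 ⇒ b_1 = 24 − 9 − 13 = 2; all invariant factors of ∂_2 are 1 so no torsion. So H_1 = Z^2.
rank ∂_2 = 13, rank ∂_3 = 1 ⇒ b_2 = 14 − 13 − 1 = 0; all invariant factors of ∂_3 are 1 so no torsion. So H_2 = 0.
rank ∂_3 = 1, rank ∂_4 = 0 ⇒ b_3 = 1 − 1 − 0 = 0. So H_3 = 0.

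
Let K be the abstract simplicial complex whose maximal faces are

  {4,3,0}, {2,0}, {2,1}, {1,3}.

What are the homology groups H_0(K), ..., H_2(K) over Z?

Take the total order 0 < 1 < 2 < 3 < 4 on the vertex set. Then K (dimension 2) consists of the simplices:

  0-simplices (5): [0], [1], [2], [3], [4]
  1-simplices (6): [0,2], [0,3], [0,4], [1,2], [1,3], [3,4]
  2-simplices (1): [0,3,4]

so the chain groups are C_0 ≅ Z^5, C_1 ≅ Z^6, C_2 ≅ Z^1.

Boundary ∂_1: C_1 → C_0 is given by ∂[p,q] = [q] − [p]. For instance
  ∂[0,3] = [3] − [0].
The resulting 5×6 matrix has rank 4, and its Smith normal form has invariant factors (1,1,1,1).

Boundary ∂_2: C_2 → C_1 acts by ∂[p,q,r] = [q,r] − [p,r] + [p,q]. For instance
  ∂[0,3,4] = [3,4] − [0,4] + [0,3].
The resulting 6×1 matrix has rank 1, and its Smith normal form has invariant factors (1).

Now H_k = ker ∂_k / im ∂_{k+1}, so:

  H_0: rank C_0 − rank ∂_1 = 5 − 4 = 1, and the invariant factors of ∂_1 are all 1, so H_0 ≅ Z.
  H_1: rank ker ∂_1 − rank ∂_2 = (6 − 4) − 1 = 1, and the invariant factors of ∂_2 are all 1, so H_1 ≅ Z.
  H_2: rank ker ∂_2 − rank ∂_3 = (1 − 1) − 0 = 0, and there is no ∂_3, so H_2 ≅ 0.

H_0 ≅ Z,  H_1 ≅ Z,  H_2 = 0.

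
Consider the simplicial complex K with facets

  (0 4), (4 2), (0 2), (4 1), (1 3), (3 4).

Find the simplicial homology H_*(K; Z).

Take the total order 0 < 1 < 2 < 3 < 4 on the vertex set. Then K (dimension 1) consists of the simplices:

  0-simplices (5): [0], [1], [2], [3], [4]
  1-simplices (6): [0,2], [0,4], [1,3], [1,4], [2,4], [3,4]

Hence C_0 ≅ Z^5, C_1 ≅ Z^6.

Boundary ∂_1: C_1 → C_0 maps an edge to its endpoints' difference, ∂[p,q] = q − p.
This gives a 5×6 integer matrix of rank 4; reducing to Smith normal form yields diagonal entries (1,1,1,1).

From H_k ≅ ker(∂_k) / im(∂_{k+1}) we obtain:

  H_0: rank C_0 − rank ∂_1 = 5 − 4 = 1, and the invariant factors of ∂_1 are all 1, so H_0 ≅ Z.
  H_1: rank ker ∂_1 − rank ∂_2 = (6 − 4) − 0 = 2, and there is no ∂_2, so H_1 ≅ Z^2.

As a check, the Euler characteristic is 5 − 6 = -1, which agrees with 1 − 2 = -1.
(K is a triangulation of a wedge of 2 circles.)

H_0 = Z,  H_1 = Z^2.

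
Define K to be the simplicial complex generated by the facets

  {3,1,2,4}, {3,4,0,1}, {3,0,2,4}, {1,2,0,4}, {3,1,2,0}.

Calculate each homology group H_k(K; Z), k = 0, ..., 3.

H_0 ≅ Z,  H_1 = 0,  H_2 = 0,  H_3 ≅ Z.

Fix the vertex order 0 < 1 < 2 < 3 < 4 and write every simplex with vertices in increasing order. Then dim K = 3 and the simplices of K are:

  0-simplices (5): [0], [1], [2], [3], [4]
  1-simplices (10): [0,1], [0,2], [0,3], [0,4], [1,2], [1,3], [1,4], [2,3], [2,4], [3,4]
  2-simplices (10): [0,1,2], [0,1,3], [0,1,4], [0,2,3], [0,2,4], [0,3,4], [1,2,3], [1,2,4], [1,3,4], [2,3,4]
  3-simplices (5): [0,1,2,3], [0,1,2,4], [0,1,3,4], [0,2,3,4], [1,2,3,4]

Hence C_0 ≅ Z^5, C_1 ≅ Z^10, C_2 ≅ Z^10, C_3 ≅ Z^5.

∂_1: C_1 → C_0 maps an edge to its endpoints' difference, ∂[p,q] = q − p. For instance
  ∂[0,2] = [2] − [0].
As a 5×10 matrix over Z this has rank 4, with invariant factors (1,1,1,1).

∂_2: C_2 → C_1 acts by ∂[p,q,r] = [q,r] − [p,r] + [p,q]. For instance
  ∂[1,2,4] = [2,4] − [1,4] + [1,2],
  ∂[0,2,3] = [2,3] − [0,3] + [0,2].
The 10×10 boundary matrix has rank 6 and Smith normal form diag(1,1,1,1,1,1).

∂_3: C_3 → C_2 sends each 3-simplex σ to the alternating sum Σ_i (−1)^i (σ with its i-th vertex removed). For instance
  ∂[1,2,3,4] = [2,3,4] − [1,3,4] + [1,2,4] − [1,2,3],
  ∂[0,1,2,4] = [1,2,4] − [0,2,4] + [0,1,4] − [0,1,2].
This gives a 10×5 integer matrix of rank 4; reducing to Smith normal form yields diagonal entries (1,1,1,1).

Reading off H_k = ker ∂_k / im ∂_{k+1}:

  H_0: rank C_0 − rank ∂_1 = 5 − 4 = 1, and the invariant factors of ∂_1 are all 1, so H_0 ≅ Z.
  H_1: rank ker ∂_1 − rank ∂_2 = (10 − 4) − 6 = 0, and the invariant factors of ∂_2 are all 1, so H_1 ≅ 0.
  H_2: rank ker ∂_2 − rank ∂_3 = (10 − 6) − 4 = 0, and the invariant factors of ∂_3 are all 1, so H_2 ≅ 0.
  H_3: rank ker ∂_3 − rank ∂_4 = (5 − 4) − 0 = 1, and there is no ∂_4, so H_3 ≅ Z.

As a check, the Euler characteristic is 5 − 10 + 10 − 5 = 0, which agrees with 1 − 0 + 0 − 1 = 0.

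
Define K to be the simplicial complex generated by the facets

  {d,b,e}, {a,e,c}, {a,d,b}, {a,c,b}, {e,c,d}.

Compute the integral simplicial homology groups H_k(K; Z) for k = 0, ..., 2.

H_0 ≅ Z,  H_1 ≅ Z,  H_2 = 0.

We work with the vertex ordering a < b < c < d < e. The simplices of K, each written with vertices in increasing order, are:

  0-simplices (5): a, b, c, d, e
  1-simplices (10): ab, ac, ad, ae, bc, bd, be, cd, ce, de
  2-simplices (5): abc, abd, ace, bde, cde

giving chain groups C_0 ≅ Z^5, C_1 ≅ Z^10, C_2 ≅ Z^5.

Boundary ∂_1: C_1 → C_0 maps an edge to its endpoints' difference, ∂[p,q] = q − p.
As a 5×10 matrix over Z this has rank 4, with invariant factors (1,1,1,1).

∂_2: C_2 → C_1 maps a triangle to the signed sum of its edges. For instance
  ∂abc = bc − ac + ab,
  ∂bde = de − be + bd.
As a 10×5 matrix over Z this has rank 5, with invariant factors (1,1,1,1,1).

Now H_k = ker ∂_k / im ∂_{k+1}, so:

  H_0: rank C_0 − rank ∂_1 = 5 − 4 = 1, and the invariant factors of ∂_1 are all 1, so H_0 ≅ Z.
  H_1: rank ker ∂_1 − rank ∂_2 = (10 − 4) − 5 = 1, and the invariant factors of ∂_2 are all 1, so H_1 ≅ Z.
  H_2: rank ker ∂_2 − rank ∂_3 = (5 − 5) − 0 = 0, and there is no ∂_3, so H_2 ≅ 0.

As a check, the Euler characteristic is 5 − 10 + 5 = 0, which agrees with 1 − 1 + 0 = 0.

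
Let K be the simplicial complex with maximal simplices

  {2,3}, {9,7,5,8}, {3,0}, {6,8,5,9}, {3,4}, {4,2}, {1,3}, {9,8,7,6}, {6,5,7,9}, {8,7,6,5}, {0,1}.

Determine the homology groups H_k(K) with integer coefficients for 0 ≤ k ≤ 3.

Take the total order 0 < 1 < 2 < 3 < 4 < 5 < 6 < 7 < 8 < 9 on the vertex set. Then K (dimension 3) consists of the simplices:

  0-simplices (10): [0], [1], [2], [3], [4], [5], [6], [7], [8], [9]
  1-simplices (16): [0,1], [0,3], [1,3], [2,3], [2,4], [3,4], [5,6], [5,7], [5,8], [5,9], [6,7], [6,8], [6,9], [7,8], [7,9], [8,9]
  2-simplices (10): [5,6,7], [5,6,8], [5,6,9], [5,7,8], [5,7,9], [5,8,9], [6,7,8], [6,7,9], [6,8,9], [7,8,9]
  3-simplices (5): [5,6,7,8], [5,6,7,9], [5,6,8,9], [5,7,8,9], [6,7,8,9]

Hence C_0 ≅ Z^10, C_1 ≅ Z^16, C_2 ≅ Z^10, C_3 ≅ Z^5.

∂_1: C_1 → C_0 is given by ∂[p,q] = [q] − [p]. For instance
  ∂[6,8] = [8] − [6].
The 10×16 boundary matrix has rank 8 and Smith normal form diag(1,1,1,1,1,1,1,1).

The boundary map ∂_2: C_2 → C_1 maps a triangle to the signed sum of its edges. For instance
  ∂[6,7,9] = [7,9] − [6,9] + [6,7],
  ∂[5,6,8] = [6,8] − [5,8] + [5,6].
The resulting 16×10 matrix has rank 6, and its Smith normal form has invariant factors (1,1,1,1,1,1).

∂_3: C_3 → C_2 sends each 3-simplex σ to the alternating sum Σ_i (−1)^i (σ with its i-th vertex removed). For instance
  ∂[5,7,8,9] = [7,8,9] − [5,8,9] + [5,7,9] − [5,7,8],
  ∂[6,7,8,9] = [7,8,9] − [6,8,9] + [6,7,9] − [6,7,8].
The resulting 10×5 matrix has rank 4, and its Smith normal form has invariant factors (1,1,1,1).

From H_k ≅ ker(∂_k) / im(∂_{k+1}) we obtain:

  H_0: rank C_0 − rank ∂_1 = 10 − 8 = 2, and the invariant factors of ∂_1 are all 1, so H_0 ≅ Z^2.
  H_1: rank ker ∂_1 − rank ∂_2 = (16 − 8) − 6 = 2, and the invariant factors of ∂_2 are all 1, so H_1 ≅ Z^2.
  H_2: rank ker ∂_2 − rank ∂_3 = (10 − 6) − 4 = 0, and the invariant factors of ∂_3 are all 1, so H_2 ≅ 0.
  H_3: rank ker ∂_3 − rank ∂_4 = (5 − 4) − 0 = 1, and there is no ∂_4, so H_3 ≅ Z.

As a check, the Euler characteristic is 10 − 16 + 10 − 5 = -1, which agrees with 2 − 2 + 0 − 1 = -1.

H_0 ≅ Z^2,  H_1 ≅ Z^2,  H_2 = 0,  H_3 ≅ Z.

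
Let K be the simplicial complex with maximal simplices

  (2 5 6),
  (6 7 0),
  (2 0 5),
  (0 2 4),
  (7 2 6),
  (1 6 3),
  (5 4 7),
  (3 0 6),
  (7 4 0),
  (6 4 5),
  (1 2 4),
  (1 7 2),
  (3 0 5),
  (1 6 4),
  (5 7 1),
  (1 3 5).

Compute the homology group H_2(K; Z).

Fix the vertex order 0 < 1 < 2 < 3 < 4 < 5 < 6 < 7 and write every simplex with vertices in increasing order. Then dim K = 2 and the simplices of K are:

  0-simplices (8): [0], [1], [2], [3], [4], [5], [6], [7]
  1-simplices (24): (24 of them)
  2-simplices (16): [0,2,4], [0,2,5], [0,3,5], [0,3,6], [0,4,7], [0,6,7], [1,2,4], [1,2,7], [1,3,5], [1,3,6], [1,4,6], [1,5,7], [2,5,6], [2,6,7], [4,5,6], [4,5,7]

Hence C_0 ≅ Z^8, C_1 ≅ Z^24, C_2 ≅ Z^16.

∂_1: C_1 → C_0 sends each edge [p,q] (with p < q) to q − p. For instance
  ∂[0,4] = [4] − [0].
As a 8×24 matrix over Z this has rank 7, with invariant factors (1,1,1,1,1,1,1).

Boundary ∂_2: C_2 → C_1 acts by ∂[p,q,r] = [q,r] − [p,r] + [p,q]. For instance
  ∂[1,3,6] = [3,6] − [1,6] + [1,3],
  ∂[2,6,7] = [6,7] − [2,7] + [2,6].
This gives a 24×16 integer matrix of rank 15; reducing to Smith normal form yields diagonal entries (1,1,1,1,1,1,1,1,1,1,1,1,1,1,1).

From H_k ≅ ker(∂_k) / im(∂_{k+1}) we obtain:

  H_2: rank ker ∂_2 − rank ∂_3 = (16 − 15) − 0 = 1, and there is no ∂_3, so H_2 ≅ Z.

H_2 ≅ Z.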